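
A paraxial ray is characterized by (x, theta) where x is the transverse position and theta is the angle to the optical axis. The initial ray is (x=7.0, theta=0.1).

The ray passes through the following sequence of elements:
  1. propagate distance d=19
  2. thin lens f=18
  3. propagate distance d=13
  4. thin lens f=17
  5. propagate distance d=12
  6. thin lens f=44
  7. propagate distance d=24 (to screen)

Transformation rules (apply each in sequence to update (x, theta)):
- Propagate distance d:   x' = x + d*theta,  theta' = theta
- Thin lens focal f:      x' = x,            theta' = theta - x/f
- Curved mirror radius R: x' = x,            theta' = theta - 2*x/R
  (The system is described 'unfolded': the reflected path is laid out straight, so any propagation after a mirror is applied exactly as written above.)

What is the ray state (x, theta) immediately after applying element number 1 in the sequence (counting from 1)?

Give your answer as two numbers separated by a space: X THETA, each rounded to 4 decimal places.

Answer: 8.9000 0.1000

Derivation:
Initial: x=7.0000 theta=0.1000
After 1 (propagate distance d=19): x=8.9000 theta=0.1000
Rounded to 4 decimal places: x = 8.9000, theta = 0.1000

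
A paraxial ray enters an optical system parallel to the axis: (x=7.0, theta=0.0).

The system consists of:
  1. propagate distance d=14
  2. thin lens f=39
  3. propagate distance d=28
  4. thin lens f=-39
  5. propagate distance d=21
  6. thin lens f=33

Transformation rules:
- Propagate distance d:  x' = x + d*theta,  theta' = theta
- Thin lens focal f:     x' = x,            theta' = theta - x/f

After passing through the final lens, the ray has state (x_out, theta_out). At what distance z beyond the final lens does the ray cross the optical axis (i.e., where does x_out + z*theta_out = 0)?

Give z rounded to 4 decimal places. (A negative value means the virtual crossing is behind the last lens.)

Initial: x=7.0000 theta=0.0000
After 1 (propagate distance d=14): x=7.0000 theta=0.0000
After 2 (thin lens f=39): x=7.0000 theta=-7/39 (≈-0.1795)
After 3 (propagate distance d=28): x=77/39 (≈1.9744) theta=-7/39 (≈-0.1795)
After 4 (thin lens f=-39): x=77/39 (≈1.9744) theta=-196/1521 (≈-0.1289)
After 5 (propagate distance d=21): x=-371/507 (≈-0.7318) theta=-196/1521 (≈-0.1289)
After 6 (thin lens f=33): x=-371/507 (≈-0.7318) theta=-595/5577 (≈-0.1067)
z_focus = -x_out/theta_out = -(-371/507)/(-595/5577) = -583/85 ≈ -6.8588
Rounded to 4 decimal places: z = -6.8588

Answer: -6.8588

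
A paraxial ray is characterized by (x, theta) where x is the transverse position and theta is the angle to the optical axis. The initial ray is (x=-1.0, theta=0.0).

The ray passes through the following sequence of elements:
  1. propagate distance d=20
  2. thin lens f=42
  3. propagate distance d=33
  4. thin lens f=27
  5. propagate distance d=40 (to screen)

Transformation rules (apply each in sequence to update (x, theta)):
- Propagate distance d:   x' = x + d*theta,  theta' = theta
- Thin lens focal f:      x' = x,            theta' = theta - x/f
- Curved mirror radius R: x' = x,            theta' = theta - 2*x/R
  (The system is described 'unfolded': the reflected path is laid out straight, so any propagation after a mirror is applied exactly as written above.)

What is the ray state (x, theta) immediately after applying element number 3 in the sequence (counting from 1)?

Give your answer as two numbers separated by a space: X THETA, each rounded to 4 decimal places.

Initial: x=-1.0000 theta=0.0000
After 1 (propagate distance d=20): x=-1.0000 theta=0.0000
After 2 (thin lens f=42): x=-1.0000 theta=1/42 (≈0.0238)
After 3 (propagate distance d=33): x=-3/14 (≈-0.2143) theta=1/42 (≈0.0238)
Rounded to 4 decimal places: x = -0.2143, theta = 0.0238

Answer: -0.2143 0.0238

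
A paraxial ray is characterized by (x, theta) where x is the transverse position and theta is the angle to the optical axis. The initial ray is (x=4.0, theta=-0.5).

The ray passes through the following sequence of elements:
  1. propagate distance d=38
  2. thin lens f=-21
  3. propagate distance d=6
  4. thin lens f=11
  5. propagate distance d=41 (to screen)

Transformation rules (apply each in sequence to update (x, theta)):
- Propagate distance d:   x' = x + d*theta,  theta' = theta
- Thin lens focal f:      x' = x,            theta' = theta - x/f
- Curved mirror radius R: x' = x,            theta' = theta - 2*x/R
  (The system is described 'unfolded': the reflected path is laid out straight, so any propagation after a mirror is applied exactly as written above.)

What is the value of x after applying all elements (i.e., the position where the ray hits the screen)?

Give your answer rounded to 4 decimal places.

Initial: x=4.0000 theta=-0.5000
After 1 (propagate distance d=38): x=-15.0000 theta=-0.5000
After 2 (thin lens f=-21): x=-15.0000 theta=-17/14 (≈-1.2143)
After 3 (propagate distance d=6): x=-156/7 (≈-22.2857) theta=-17/14 (≈-1.2143)
After 4 (thin lens f=11): x=-156/7 (≈-22.2857) theta=125/154 (≈0.8117)
After 5 (propagate distance d=41 (to screen)): x=1693/154 (≈10.9935) theta=125/154 (≈0.8117)
Rounded to 4 decimal places: x = 10.9935

Answer: 10.9935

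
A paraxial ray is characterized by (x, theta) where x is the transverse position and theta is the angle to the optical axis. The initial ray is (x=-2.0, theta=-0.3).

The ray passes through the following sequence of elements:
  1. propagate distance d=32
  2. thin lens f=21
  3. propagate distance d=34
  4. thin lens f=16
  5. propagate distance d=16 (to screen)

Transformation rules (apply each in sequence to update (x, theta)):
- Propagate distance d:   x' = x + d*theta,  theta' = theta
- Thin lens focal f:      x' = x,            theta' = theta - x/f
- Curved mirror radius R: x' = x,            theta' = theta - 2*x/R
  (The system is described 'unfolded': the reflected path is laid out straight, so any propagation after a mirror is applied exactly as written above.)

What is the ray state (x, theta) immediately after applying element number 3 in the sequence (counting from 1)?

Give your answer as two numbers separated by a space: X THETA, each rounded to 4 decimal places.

Answer: -3.0190 0.2524

Derivation:
Initial: x=-2.0000 theta=-0.3000
After 1 (propagate distance d=32): x=-11.6000 theta=-0.3000
After 2 (thin lens f=21): x=-11.6000 theta=53/210 (≈0.2524)
After 3 (propagate distance d=34): x=-317/105 (≈-3.0190) theta=53/210 (≈0.2524)
Rounded to 4 decimal places: x = -3.0190, theta = 0.2524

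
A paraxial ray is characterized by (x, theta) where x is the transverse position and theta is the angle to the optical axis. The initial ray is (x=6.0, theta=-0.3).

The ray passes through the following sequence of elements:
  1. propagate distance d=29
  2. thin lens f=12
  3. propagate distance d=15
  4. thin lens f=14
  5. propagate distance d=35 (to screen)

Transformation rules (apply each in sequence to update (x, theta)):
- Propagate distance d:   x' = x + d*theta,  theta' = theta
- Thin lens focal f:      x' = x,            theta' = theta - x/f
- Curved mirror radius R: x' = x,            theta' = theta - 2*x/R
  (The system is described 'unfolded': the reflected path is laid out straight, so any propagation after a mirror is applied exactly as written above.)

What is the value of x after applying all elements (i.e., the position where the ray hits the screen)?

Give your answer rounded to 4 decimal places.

Answer: 3.1125

Derivation:
Initial: x=6.0000 theta=-0.3000
After 1 (propagate distance d=29): x=-2.7000 theta=-0.3000
After 2 (thin lens f=12): x=-2.7000 theta=-0.0750
After 3 (propagate distance d=15): x=-3.8250 theta=-0.0750
After 4 (thin lens f=14): x=-3.8250 theta=111/560 (≈0.1982)
After 5 (propagate distance d=35 (to screen)): x=3.1125 theta=111/560 (≈0.1982)
Rounded to 4 decimal places: x = 3.1125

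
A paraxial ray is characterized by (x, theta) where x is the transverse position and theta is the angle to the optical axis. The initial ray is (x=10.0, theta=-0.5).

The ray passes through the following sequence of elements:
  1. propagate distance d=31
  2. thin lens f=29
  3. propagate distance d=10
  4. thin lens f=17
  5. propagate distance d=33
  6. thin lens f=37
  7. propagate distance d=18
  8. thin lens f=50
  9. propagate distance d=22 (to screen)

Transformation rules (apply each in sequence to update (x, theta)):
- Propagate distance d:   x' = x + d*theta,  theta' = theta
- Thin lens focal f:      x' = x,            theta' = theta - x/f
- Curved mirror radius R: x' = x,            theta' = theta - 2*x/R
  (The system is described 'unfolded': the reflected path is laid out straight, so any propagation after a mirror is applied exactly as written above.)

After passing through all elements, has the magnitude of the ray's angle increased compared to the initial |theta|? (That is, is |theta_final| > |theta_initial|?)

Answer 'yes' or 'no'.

Initial: x=10.0000 theta=-0.5000
After 1 (propagate distance d=31): x=-5.5000 theta=-0.5000
After 2 (thin lens f=29): x=-5.5000 theta=-9/29 (≈-0.3103)
After 3 (propagate distance d=10): x=-499/58 (≈-8.6034) theta=-9/29 (≈-0.3103)
After 4 (thin lens f=17): x=-499/58 (≈-8.6034) theta=193/986 (≈0.1957)
After 5 (propagate distance d=33): x=-1057/493 (≈-2.1440) theta=193/986 (≈0.1957)
After 6 (thin lens f=37): x=-1057/493 (≈-2.1440) theta=9255/36482 (≈0.2537)
After 7 (propagate distance d=18): x=44186/18241 (≈2.4223) theta=9255/36482 (≈0.2537)
After 8 (thin lens f=50): x=44186/18241 (≈2.4223) theta=187189/912050 (≈0.2052)
After 9 (propagate distance d=22 (to screen)): x=3163729/456025 (≈6.9376) theta=187189/912050 (≈0.2052)
|theta_initial|=0.5000 |theta_final|=187189/912050 (≈0.2052) -> not increased

Answer: no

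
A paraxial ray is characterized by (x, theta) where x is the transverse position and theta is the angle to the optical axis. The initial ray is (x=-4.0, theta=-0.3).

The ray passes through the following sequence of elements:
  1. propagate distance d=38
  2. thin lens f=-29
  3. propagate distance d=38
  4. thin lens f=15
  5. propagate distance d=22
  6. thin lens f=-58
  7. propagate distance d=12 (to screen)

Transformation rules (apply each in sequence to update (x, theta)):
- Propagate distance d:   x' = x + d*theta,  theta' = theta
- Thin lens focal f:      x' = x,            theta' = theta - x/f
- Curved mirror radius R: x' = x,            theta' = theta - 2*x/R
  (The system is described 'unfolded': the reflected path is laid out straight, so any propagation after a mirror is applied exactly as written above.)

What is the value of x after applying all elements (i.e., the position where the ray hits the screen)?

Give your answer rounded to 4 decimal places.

Answer: 32.0052

Derivation:
Initial: x=-4.0000 theta=-0.3000
After 1 (propagate distance d=38): x=-15.4000 theta=-0.3000
After 2 (thin lens f=-29): x=-15.4000 theta=-241/290 (≈-0.8310)
After 3 (propagate distance d=38): x=-6812/145 (≈-46.9793) theta=-241/290 (≈-0.8310)
After 4 (thin lens f=15): x=-6812/145 (≈-46.9793) theta=10009/4350 (≈2.3009)
After 5 (propagate distance d=22): x=7919/2175 (≈3.6409) theta=10009/4350 (≈2.3009)
After 6 (thin lens f=-58): x=7919/2175 (≈3.6409) theta=29818/12615 (≈2.3637)
After 7 (propagate distance d=12 (to screen)): x=2018731/63075 (≈32.0052) theta=29818/12615 (≈2.3637)
Rounded to 4 decimal places: x = 32.0052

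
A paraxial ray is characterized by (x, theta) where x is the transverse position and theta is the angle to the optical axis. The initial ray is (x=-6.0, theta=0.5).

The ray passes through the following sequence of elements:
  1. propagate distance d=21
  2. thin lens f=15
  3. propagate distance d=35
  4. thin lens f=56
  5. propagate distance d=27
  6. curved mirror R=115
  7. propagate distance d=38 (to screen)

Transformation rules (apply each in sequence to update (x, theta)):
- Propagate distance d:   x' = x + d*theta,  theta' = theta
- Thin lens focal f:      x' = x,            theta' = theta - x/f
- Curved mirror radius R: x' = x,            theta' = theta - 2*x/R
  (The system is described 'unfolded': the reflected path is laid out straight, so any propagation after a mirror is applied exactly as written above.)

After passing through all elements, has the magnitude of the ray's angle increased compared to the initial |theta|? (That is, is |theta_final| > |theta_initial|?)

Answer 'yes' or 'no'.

Initial: x=-6.0000 theta=0.5000
After 1 (propagate distance d=21): x=4.5000 theta=0.5000
After 2 (thin lens f=15): x=4.5000 theta=0.2000
After 3 (propagate distance d=35): x=11.5000 theta=0.2000
After 4 (thin lens f=56): x=11.5000 theta=-3/560 (≈-0.0054)
After 5 (propagate distance d=27): x=6359/560 (≈11.3554) theta=-3/560 (≈-0.0054)
After 6 (curved mirror R=115): x=6359/560 (≈11.3554) theta=-13063/64400 (≈-0.2028)
After 7 (propagate distance d=38 (to screen)): x=234891/64400 (≈3.6474) theta=-13063/64400 (≈-0.2028)
|theta_initial|=0.5000 |theta_final|=13063/64400 (≈0.2028) -> not increased

Answer: no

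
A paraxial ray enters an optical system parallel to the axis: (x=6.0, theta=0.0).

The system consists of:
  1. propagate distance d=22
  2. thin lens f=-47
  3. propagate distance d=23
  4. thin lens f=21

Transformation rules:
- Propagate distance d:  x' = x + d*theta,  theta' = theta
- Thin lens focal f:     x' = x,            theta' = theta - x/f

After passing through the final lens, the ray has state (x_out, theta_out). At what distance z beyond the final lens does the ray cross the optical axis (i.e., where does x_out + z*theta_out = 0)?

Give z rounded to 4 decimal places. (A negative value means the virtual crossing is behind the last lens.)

Answer: 30.0000

Derivation:
Initial: x=6.0000 theta=0.0000
After 1 (propagate distance d=22): x=6.0000 theta=0.0000
After 2 (thin lens f=-47): x=6.0000 theta=6/47 (≈0.1277)
After 3 (propagate distance d=23): x=420/47 (≈8.9362) theta=6/47 (≈0.1277)
After 4 (thin lens f=21): x=420/47 (≈8.9362) theta=-14/47 (≈-0.2979)
z_focus = -x_out/theta_out = -(420/47)/(-14/47) = 30.0000
Rounded to 4 decimal places: z = 30.0000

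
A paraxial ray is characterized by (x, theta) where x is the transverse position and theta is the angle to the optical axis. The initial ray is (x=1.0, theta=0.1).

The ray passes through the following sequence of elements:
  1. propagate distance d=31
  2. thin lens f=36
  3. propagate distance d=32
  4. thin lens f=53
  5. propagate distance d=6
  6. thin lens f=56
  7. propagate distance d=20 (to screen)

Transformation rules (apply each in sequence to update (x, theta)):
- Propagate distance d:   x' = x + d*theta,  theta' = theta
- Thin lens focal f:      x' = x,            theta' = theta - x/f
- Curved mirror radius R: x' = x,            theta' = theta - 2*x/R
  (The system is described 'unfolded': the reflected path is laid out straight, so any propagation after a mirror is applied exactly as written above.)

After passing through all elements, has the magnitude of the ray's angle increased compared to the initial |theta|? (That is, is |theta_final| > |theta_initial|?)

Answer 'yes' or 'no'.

Initial: x=1.0000 theta=0.1000
After 1 (propagate distance d=31): x=4.1000 theta=0.1000
After 2 (thin lens f=36): x=4.1000 theta=-1/72 (≈-0.0139)
After 3 (propagate distance d=32): x=329/90 (≈3.6556) theta=-1/72 (≈-0.0139)
After 4 (thin lens f=53): x=329/90 (≈3.6556) theta=-527/6360 (≈-0.0829)
After 5 (propagate distance d=6): x=30131/9540 (≈3.1584) theta=-527/6360 (≈-0.0829)
After 6 (thin lens f=56): x=30131/9540 (≈3.1584) theta=-74399/534240 (≈-0.1393)
After 7 (propagate distance d=20 (to screen)): x=16613/44520 (≈0.3732) theta=-74399/534240 (≈-0.1393)
|theta_initial|=0.1000 |theta_final|=74399/534240 (≈0.1393) -> increased

Answer: yes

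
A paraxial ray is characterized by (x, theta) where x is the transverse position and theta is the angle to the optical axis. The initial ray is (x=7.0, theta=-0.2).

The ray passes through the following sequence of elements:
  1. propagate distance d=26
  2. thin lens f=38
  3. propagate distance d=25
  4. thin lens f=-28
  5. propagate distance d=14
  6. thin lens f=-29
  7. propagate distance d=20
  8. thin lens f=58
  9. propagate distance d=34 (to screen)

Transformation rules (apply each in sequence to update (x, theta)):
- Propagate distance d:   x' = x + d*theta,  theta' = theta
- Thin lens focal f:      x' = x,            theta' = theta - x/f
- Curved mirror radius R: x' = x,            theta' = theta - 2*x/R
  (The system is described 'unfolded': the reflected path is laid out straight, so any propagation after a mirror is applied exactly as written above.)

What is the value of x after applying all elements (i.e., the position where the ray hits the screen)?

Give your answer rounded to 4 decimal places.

Answer: -35.8669

Derivation:
Initial: x=7.0000 theta=-0.2000
After 1 (propagate distance d=26): x=1.8000 theta=-0.2000
After 2 (thin lens f=38): x=1.8000 theta=-47/190 (≈-0.2474)
After 3 (propagate distance d=25): x=-833/190 (≈-4.3842) theta=-47/190 (≈-0.2474)
After 4 (thin lens f=-28): x=-833/190 (≈-4.3842) theta=-307/760 (≈-0.4039)
After 5 (propagate distance d=14): x=-763/76 (≈-10.0395) theta=-307/760 (≈-0.4039)
After 6 (thin lens f=-29): x=-763/76 (≈-10.0395) theta=-16533/22040 (≈-0.7501)
After 7 (propagate distance d=20): x=-55193/2204 (≈-25.0422) theta=-16533/22040 (≈-0.7501)
After 8 (thin lens f=58): x=-55193/2204 (≈-25.0422) theta=-50873/159790 (≈-0.3184)
After 9 (propagate distance d=34 (to screen)): x=-11462349/319580 (≈-35.8669) theta=-50873/159790 (≈-0.3184)
Rounded to 4 decimal places: x = -35.8669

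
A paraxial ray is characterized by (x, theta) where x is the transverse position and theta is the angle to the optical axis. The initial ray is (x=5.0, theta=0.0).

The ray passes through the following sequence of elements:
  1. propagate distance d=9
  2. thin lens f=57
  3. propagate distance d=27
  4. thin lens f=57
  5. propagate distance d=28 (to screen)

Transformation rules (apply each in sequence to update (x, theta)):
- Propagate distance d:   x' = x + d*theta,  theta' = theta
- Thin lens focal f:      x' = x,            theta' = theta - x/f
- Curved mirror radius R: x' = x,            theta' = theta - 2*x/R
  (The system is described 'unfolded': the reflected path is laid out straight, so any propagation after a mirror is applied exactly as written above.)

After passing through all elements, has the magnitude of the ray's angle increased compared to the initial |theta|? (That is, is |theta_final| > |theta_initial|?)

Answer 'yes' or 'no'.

Initial: x=5.0000 theta=0.0000
After 1 (propagate distance d=9): x=5.0000 theta=0.0000
After 2 (thin lens f=57): x=5.0000 theta=-5/57 (≈-0.0877)
After 3 (propagate distance d=27): x=50/19 (≈2.6316) theta=-5/57 (≈-0.0877)
After 4 (thin lens f=57): x=50/19 (≈2.6316) theta=-145/1083 (≈-0.1339)
After 5 (propagate distance d=28 (to screen)): x=-1210/1083 (≈-1.1173) theta=-145/1083 (≈-0.1339)
|theta_initial|=0.0000 |theta_final|=145/1083 (≈0.1339) -> increased

Answer: yes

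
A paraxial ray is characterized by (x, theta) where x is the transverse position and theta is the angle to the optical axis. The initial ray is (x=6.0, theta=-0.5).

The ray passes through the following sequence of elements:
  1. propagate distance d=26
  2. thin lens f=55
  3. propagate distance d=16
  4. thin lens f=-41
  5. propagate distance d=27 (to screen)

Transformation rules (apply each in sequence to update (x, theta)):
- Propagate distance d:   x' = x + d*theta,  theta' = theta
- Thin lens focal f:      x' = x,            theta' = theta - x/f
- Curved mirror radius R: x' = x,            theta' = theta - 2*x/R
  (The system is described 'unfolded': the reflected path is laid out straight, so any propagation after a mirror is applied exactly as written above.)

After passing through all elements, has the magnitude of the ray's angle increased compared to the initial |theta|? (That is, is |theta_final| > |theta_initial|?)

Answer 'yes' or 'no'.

Initial: x=6.0000 theta=-0.5000
After 1 (propagate distance d=26): x=-7.0000 theta=-0.5000
After 2 (thin lens f=55): x=-7.0000 theta=-41/110 (≈-0.3727)
After 3 (propagate distance d=16): x=-713/55 (≈-12.9636) theta=-41/110 (≈-0.3727)
After 4 (thin lens f=-41): x=-713/55 (≈-12.9636) theta=-3107/4510 (≈-0.6889)
After 5 (propagate distance d=27 (to screen)): x=-28471/902 (≈-31.5643) theta=-3107/4510 (≈-0.6889)
|theta_initial|=0.5000 |theta_final|=3107/4510 (≈0.6889) -> increased

Answer: yes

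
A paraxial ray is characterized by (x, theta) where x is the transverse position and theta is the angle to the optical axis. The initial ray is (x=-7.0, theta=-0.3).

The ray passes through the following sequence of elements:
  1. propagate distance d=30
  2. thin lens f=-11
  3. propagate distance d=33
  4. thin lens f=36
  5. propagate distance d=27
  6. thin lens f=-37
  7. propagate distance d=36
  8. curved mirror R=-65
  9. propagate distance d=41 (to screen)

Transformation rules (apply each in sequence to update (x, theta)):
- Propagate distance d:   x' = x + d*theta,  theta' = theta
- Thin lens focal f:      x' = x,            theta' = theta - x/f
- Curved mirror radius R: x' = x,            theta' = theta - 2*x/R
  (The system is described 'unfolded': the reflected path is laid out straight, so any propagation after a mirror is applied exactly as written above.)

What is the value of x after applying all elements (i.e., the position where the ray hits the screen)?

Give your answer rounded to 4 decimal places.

Initial: x=-7.0000 theta=-0.3000
After 1 (propagate distance d=30): x=-16.0000 theta=-0.3000
After 2 (thin lens f=-11): x=-16.0000 theta=-193/110 (≈-1.7545)
After 3 (propagate distance d=33): x=-73.9000 theta=-193/110 (≈-1.7545)
After 4 (thin lens f=36): x=-73.9000 theta=1181/3960 (≈0.2982)
After 5 (propagate distance d=27): x=-28973/440 (≈-65.8477) theta=1181/3960 (≈0.2982)
After 6 (thin lens f=-37): x=-28973/440 (≈-65.8477) theta=-10853/7326 (≈-1.4814)
After 7 (propagate distance d=36): x=-1940241/16280 (≈-119.1794) theta=-10853/7326 (≈-1.4814)
After 8 (curved mirror R=-65): x=-1940241/16280 (≈-119.1794) theta=-24516619/4761900 (≈-5.1485)
After 9 (propagate distance d=41 (to screen)): x=-3145403743/9523800 (≈-330.2677) theta=-24516619/4761900 (≈-5.1485)
Rounded to 4 decimal places: x = -330.2677

Answer: -330.2677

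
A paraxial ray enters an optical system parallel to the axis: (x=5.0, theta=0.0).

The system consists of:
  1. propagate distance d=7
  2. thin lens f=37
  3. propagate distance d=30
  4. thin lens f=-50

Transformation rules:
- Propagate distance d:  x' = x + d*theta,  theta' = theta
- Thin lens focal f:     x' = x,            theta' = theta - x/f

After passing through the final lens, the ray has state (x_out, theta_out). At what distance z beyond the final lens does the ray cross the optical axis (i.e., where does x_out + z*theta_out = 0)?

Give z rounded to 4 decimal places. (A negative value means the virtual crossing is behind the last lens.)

Initial: x=5.0000 theta=0.0000
After 1 (propagate distance d=7): x=5.0000 theta=0.0000
After 2 (thin lens f=37): x=5.0000 theta=-5/37 (≈-0.1351)
After 3 (propagate distance d=30): x=35/37 (≈0.9459) theta=-5/37 (≈-0.1351)
After 4 (thin lens f=-50): x=35/37 (≈0.9459) theta=-43/370 (≈-0.1162)
z_focus = -x_out/theta_out = -(35/37)/(-43/370) = 350/43 ≈ 8.1395
Rounded to 4 decimal places: z = 8.1395

Answer: 8.1395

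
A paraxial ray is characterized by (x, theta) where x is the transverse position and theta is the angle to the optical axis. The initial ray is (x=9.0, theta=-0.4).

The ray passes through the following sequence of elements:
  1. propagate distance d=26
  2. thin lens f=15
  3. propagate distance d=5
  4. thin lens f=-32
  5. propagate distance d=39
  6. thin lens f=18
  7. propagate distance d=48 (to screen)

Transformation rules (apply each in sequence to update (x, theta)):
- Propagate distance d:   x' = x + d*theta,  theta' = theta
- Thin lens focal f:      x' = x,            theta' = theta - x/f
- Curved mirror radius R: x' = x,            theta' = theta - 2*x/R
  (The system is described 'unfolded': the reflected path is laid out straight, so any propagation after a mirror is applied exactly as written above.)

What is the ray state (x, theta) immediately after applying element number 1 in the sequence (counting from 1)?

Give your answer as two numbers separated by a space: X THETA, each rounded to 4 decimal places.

Answer: -1.4000 -0.4000

Derivation:
Initial: x=9.0000 theta=-0.4000
After 1 (propagate distance d=26): x=-1.4000 theta=-0.4000
Rounded to 4 decimal places: x = -1.4000, theta = -0.4000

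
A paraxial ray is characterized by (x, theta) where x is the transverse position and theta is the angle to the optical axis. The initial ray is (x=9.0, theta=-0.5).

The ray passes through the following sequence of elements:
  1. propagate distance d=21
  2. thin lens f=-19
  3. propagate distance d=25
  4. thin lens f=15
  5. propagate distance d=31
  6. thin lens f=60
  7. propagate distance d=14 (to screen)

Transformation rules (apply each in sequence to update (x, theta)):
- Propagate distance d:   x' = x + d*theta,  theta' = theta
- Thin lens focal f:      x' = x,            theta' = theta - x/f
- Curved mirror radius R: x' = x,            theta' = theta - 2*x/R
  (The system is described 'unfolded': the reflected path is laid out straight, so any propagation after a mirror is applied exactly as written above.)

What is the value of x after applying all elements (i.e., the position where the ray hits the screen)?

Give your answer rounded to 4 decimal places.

Answer: 6.1068

Derivation:
Initial: x=9.0000 theta=-0.5000
After 1 (propagate distance d=21): x=-1.5000 theta=-0.5000
After 2 (thin lens f=-19): x=-1.5000 theta=-11/19 (≈-0.5789)
After 3 (propagate distance d=25): x=-607/38 (≈-15.9737) theta=-11/19 (≈-0.5789)
After 4 (thin lens f=15): x=-607/38 (≈-15.9737) theta=277/570 (≈0.4860)
After 5 (propagate distance d=31): x=-259/285 (≈-0.9088) theta=277/570 (≈0.4860)
After 6 (thin lens f=60): x=-259/285 (≈-0.9088) theta=451/900 (≈0.5011)
After 7 (propagate distance d=14 (to screen)): x=52213/8550 (≈6.1068) theta=451/900 (≈0.5011)
Rounded to 4 decimal places: x = 6.1068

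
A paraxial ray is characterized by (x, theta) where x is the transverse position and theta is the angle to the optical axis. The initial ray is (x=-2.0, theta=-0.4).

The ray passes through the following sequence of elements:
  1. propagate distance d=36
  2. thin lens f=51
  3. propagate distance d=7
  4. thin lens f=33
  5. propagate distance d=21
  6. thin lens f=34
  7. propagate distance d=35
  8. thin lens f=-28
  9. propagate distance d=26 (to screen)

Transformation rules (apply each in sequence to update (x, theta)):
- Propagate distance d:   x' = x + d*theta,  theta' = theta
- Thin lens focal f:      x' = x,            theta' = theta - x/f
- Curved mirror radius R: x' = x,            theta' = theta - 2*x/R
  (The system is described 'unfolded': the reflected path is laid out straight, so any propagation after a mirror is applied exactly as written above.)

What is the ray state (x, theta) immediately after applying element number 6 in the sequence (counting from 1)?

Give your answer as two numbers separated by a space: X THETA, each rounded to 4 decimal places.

Initial: x=-2.0000 theta=-0.4000
After 1 (propagate distance d=36): x=-16.4000 theta=-0.4000
After 2 (thin lens f=51): x=-16.4000 theta=-4/51 (≈-0.0784)
After 3 (propagate distance d=7): x=-4322/255 (≈-16.9490) theta=-4/51 (≈-0.0784)
After 4 (thin lens f=33): x=-4322/255 (≈-16.9490) theta=3662/8415 (≈0.4352)
After 5 (propagate distance d=21): x=-21908/2805 (≈-7.8103) theta=3662/8415 (≈0.4352)
After 6 (thin lens f=34): x=-21908/2805 (≈-7.8103) theta=95116/143055 (≈0.6649)
Rounded to 4 decimal places: x = -7.8103, theta = 0.6649

Answer: -7.8103 0.6649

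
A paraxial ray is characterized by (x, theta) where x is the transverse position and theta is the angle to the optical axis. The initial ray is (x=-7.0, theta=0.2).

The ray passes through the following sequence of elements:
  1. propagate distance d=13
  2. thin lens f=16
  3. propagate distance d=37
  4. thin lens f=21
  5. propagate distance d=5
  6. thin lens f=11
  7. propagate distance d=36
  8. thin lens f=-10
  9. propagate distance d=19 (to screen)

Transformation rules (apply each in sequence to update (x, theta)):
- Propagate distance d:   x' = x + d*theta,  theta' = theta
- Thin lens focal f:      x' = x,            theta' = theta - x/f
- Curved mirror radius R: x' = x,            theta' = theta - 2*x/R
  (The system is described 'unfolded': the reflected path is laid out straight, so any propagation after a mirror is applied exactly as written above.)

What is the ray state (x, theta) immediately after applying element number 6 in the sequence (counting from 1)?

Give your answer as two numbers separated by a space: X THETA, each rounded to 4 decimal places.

Initial: x=-7.0000 theta=0.2000
After 1 (propagate distance d=13): x=-4.4000 theta=0.2000
After 2 (thin lens f=16): x=-4.4000 theta=0.4750
After 3 (propagate distance d=37): x=13.1750 theta=0.4750
After 4 (thin lens f=21): x=13.1750 theta=-16/105 (≈-0.1524)
After 5 (propagate distance d=5): x=10427/840 (≈12.4131) theta=-16/105 (≈-0.1524)
After 6 (thin lens f=11): x=10427/840 (≈12.4131) theta=-789/616 (≈-1.2808)
Rounded to 4 decimal places: x = 12.4131, theta = -1.2808

Answer: 12.4131 -1.2808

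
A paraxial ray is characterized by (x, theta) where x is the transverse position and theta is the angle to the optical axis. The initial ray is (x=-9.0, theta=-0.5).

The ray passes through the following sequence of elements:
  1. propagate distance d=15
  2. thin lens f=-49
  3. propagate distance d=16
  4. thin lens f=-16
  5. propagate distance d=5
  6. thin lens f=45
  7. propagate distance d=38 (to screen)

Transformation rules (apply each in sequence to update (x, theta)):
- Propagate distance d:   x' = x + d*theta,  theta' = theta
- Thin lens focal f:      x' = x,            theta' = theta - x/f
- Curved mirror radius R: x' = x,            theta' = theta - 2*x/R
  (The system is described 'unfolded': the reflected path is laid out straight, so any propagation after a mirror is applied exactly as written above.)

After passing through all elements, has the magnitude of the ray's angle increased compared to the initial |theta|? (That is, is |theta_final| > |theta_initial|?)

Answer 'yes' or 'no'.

Initial: x=-9.0000 theta=-0.5000
After 1 (propagate distance d=15): x=-16.5000 theta=-0.5000
After 2 (thin lens f=-49): x=-16.5000 theta=-41/49 (≈-0.8367)
After 3 (propagate distance d=16): x=-2929/98 (≈-29.8878) theta=-41/49 (≈-0.8367)
After 4 (thin lens f=-16): x=-2929/98 (≈-29.8878) theta=-4241/1568 (≈-2.7047)
After 5 (propagate distance d=5): x=-68069/1568 (≈-43.4114) theta=-4241/1568 (≈-2.7047)
After 6 (thin lens f=45): x=-68069/1568 (≈-43.4114) theta=-15347/8820 (≈-1.7400)
After 7 (propagate distance d=38 (to screen)): x=-7728593/70560 (≈-109.5322) theta=-15347/8820 (≈-1.7400)
|theta_initial|=0.5000 |theta_final|=15347/8820 (≈1.7400) -> increased

Answer: yes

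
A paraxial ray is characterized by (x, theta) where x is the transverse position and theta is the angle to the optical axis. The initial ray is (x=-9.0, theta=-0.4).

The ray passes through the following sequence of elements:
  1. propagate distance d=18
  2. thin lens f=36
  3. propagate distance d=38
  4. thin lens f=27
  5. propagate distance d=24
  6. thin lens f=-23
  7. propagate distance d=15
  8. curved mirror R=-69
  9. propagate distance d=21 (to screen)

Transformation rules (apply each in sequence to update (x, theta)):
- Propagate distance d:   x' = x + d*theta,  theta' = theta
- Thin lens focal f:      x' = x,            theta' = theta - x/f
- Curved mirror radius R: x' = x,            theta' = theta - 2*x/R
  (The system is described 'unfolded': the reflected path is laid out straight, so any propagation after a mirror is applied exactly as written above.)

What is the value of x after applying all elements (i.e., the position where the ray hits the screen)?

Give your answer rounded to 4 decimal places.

Initial: x=-9.0000 theta=-0.4000
After 1 (propagate distance d=18): x=-16.2000 theta=-0.4000
After 2 (thin lens f=36): x=-16.2000 theta=0.0500
After 3 (propagate distance d=38): x=-14.3000 theta=0.0500
After 4 (thin lens f=27): x=-14.3000 theta=313/540 (≈0.5796)
After 5 (propagate distance d=24): x=-7/18 (≈-0.3889) theta=313/540 (≈0.5796)
After 6 (thin lens f=-23): x=-7/18 (≈-0.3889) theta=6989/12420 (≈0.5627)
After 7 (propagate distance d=15): x=6667/828 (≈8.0519) theta=6989/12420 (≈0.5627)
After 8 (curved mirror R=-69): x=6667/828 (≈8.0519) theta=227417/285660 (≈0.7961)
After 9 (propagate distance d=21 (to screen)): x=196552/7935 (≈24.7703) theta=227417/285660 (≈0.7961)
Rounded to 4 decimal places: x = 24.7703

Answer: 24.7703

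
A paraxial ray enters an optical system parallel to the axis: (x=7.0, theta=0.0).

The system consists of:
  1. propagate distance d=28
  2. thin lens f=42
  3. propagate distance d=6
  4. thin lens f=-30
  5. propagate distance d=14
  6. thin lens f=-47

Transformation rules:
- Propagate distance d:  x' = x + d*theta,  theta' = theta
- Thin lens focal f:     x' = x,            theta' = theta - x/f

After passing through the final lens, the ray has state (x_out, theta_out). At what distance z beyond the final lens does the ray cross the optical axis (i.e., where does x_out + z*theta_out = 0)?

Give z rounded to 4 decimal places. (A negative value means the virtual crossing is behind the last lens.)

Initial: x=7.0000 theta=0.0000
After 1 (propagate distance d=28): x=7.0000 theta=0.0000
After 2 (thin lens f=42): x=7.0000 theta=-1/6 (≈-0.1667)
After 3 (propagate distance d=6): x=6.0000 theta=-1/6 (≈-0.1667)
After 4 (thin lens f=-30): x=6.0000 theta=1/30 (≈0.0333)
After 5 (propagate distance d=14): x=97/15 (≈6.4667) theta=1/30 (≈0.0333)
After 6 (thin lens f=-47): x=97/15 (≈6.4667) theta=241/1410 (≈0.1709)
z_focus = -x_out/theta_out = -(97/15)/(241/1410) = -9118/241 ≈ -37.8340
Rounded to 4 decimal places: z = -37.8340

Answer: -37.8340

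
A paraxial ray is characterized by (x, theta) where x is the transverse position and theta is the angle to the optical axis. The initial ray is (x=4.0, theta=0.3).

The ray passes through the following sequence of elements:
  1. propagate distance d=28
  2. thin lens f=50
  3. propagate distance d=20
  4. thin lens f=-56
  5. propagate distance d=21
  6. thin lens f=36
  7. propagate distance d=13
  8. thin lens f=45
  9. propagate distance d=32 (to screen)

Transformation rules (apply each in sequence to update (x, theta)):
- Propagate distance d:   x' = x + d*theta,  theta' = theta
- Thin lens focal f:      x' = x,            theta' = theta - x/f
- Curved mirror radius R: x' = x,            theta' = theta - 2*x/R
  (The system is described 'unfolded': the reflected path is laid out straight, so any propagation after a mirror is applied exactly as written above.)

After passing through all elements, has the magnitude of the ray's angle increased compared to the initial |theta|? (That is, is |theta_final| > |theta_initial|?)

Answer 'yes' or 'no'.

Initial: x=4.0000 theta=0.3000
After 1 (propagate distance d=28): x=12.4000 theta=0.3000
After 2 (thin lens f=50): x=12.4000 theta=0.0520
After 3 (propagate distance d=20): x=13.4400 theta=0.0520
After 4 (thin lens f=-56): x=13.4400 theta=0.2920
After 5 (propagate distance d=21): x=19.5720 theta=0.2920
After 6 (thin lens f=36): x=19.5720 theta=-151/600 (≈-0.2517)
After 7 (propagate distance d=13): x=48901/3000 (≈16.3003) theta=-151/600 (≈-0.2517)
After 8 (thin lens f=45): x=48901/3000 (≈16.3003) theta=-20719/33750 (≈-0.6139)
After 9 (propagate distance d=32 (to screen)): x=-451487/135000 (≈-3.3443) theta=-20719/33750 (≈-0.6139)
|theta_initial|=0.3000 |theta_final|=20719/33750 (≈0.6139) -> increased

Answer: yes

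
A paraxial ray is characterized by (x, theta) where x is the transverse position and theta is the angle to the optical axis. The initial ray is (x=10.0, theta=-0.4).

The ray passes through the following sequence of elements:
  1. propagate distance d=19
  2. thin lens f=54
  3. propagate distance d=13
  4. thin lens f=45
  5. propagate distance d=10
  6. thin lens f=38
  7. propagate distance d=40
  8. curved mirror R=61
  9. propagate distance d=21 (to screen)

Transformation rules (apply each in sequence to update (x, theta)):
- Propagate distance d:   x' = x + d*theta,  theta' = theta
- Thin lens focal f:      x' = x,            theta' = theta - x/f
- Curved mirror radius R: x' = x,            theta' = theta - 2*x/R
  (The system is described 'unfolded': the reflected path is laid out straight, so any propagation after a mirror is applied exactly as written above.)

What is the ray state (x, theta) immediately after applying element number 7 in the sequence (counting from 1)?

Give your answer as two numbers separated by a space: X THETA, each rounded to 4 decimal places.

Initial: x=10.0000 theta=-0.4000
After 1 (propagate distance d=19): x=2.4000 theta=-0.4000
After 2 (thin lens f=54): x=2.4000 theta=-4/9 (≈-0.4444)
After 3 (propagate distance d=13): x=-152/45 (≈-3.3778) theta=-4/9 (≈-0.4444)
After 4 (thin lens f=45): x=-152/45 (≈-3.3778) theta=-748/2025 (≈-0.3694)
After 5 (propagate distance d=10): x=-2864/405 (≈-7.0716) theta=-748/2025 (≈-0.3694)
After 6 (thin lens f=38): x=-2864/405 (≈-7.0716) theta=-7052/38475 (≈-0.1833)
After 7 (propagate distance d=40): x=-36944/2565 (≈-14.4031) theta=-7052/38475 (≈-0.1833)
Rounded to 4 decimal places: x = -14.4031, theta = -0.1833

Answer: -14.4031 -0.1833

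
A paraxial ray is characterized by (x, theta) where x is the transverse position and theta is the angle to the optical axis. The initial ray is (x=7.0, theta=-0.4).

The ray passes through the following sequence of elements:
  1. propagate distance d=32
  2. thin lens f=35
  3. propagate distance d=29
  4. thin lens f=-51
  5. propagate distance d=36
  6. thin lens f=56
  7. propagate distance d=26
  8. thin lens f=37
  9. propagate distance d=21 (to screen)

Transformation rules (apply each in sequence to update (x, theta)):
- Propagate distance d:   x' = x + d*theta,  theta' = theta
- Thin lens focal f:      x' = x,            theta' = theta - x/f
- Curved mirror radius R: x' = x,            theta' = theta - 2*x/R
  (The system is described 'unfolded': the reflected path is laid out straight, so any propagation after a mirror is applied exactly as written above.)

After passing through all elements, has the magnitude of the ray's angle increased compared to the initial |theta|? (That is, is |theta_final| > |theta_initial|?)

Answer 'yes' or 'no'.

Initial: x=7.0000 theta=-0.4000
After 1 (propagate distance d=32): x=-5.8000 theta=-0.4000
After 2 (thin lens f=35): x=-5.8000 theta=-41/175 (≈-0.2343)
After 3 (propagate distance d=29): x=-2204/175 (≈-12.5943) theta=-41/175 (≈-0.2343)
After 4 (thin lens f=-51): x=-2204/175 (≈-12.5943) theta=-859/1785 (≈-0.4812)
After 5 (propagate distance d=36): x=-89008/2975 (≈-29.9187) theta=-859/1785 (≈-0.4812)
After 6 (thin lens f=56): x=-89008/2975 (≈-29.9187) theta=3313/62475 (≈0.0530)
After 7 (propagate distance d=26): x=-356606/12495 (≈-28.5399) theta=3313/62475 (≈0.0530)
After 8 (thin lens f=37): x=-356606/12495 (≈-28.5399) theta=51503/62475 (≈0.8244)
After 9 (propagate distance d=21 (to screen)): x=-701467/62475 (≈-11.2280) theta=51503/62475 (≈0.8244)
|theta_initial|=0.4000 |theta_final|=51503/62475 (≈0.8244) -> increased

Answer: yes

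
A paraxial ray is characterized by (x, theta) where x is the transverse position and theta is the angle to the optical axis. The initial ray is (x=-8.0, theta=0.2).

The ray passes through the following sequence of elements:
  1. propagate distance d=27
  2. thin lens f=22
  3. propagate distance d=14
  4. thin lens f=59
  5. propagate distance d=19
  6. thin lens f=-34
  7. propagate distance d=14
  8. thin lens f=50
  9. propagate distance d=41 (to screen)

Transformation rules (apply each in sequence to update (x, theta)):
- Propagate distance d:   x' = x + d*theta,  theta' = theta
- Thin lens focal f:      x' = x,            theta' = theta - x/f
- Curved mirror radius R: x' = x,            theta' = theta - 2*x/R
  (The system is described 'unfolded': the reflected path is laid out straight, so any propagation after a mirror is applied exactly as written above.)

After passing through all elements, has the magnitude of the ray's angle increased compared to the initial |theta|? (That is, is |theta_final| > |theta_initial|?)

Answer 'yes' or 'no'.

Answer: yes

Derivation:
Initial: x=-8.0000 theta=0.2000
After 1 (propagate distance d=27): x=-2.6000 theta=0.2000
After 2 (thin lens f=22): x=-2.6000 theta=7/22 (≈0.3182)
After 3 (propagate distance d=14): x=102/55 (≈1.8545) theta=7/22 (≈0.3182)
After 4 (thin lens f=59): x=102/55 (≈1.8545) theta=1861/6490 (≈0.2867)
After 5 (propagate distance d=19): x=9479/1298 (≈7.3028) theta=1861/6490 (≈0.2867)
After 6 (thin lens f=-34): x=9479/1298 (≈7.3028) theta=110669/220660 (≈0.5015)
After 7 (propagate distance d=14): x=790199/55165 (≈14.3243) theta=110669/220660 (≈0.5015)
After 8 (thin lens f=50): x=790199/55165 (≈14.3243) theta=1186327/5516500 (≈0.2151)
After 9 (propagate distance d=41 (to screen)): x=7509371/324500 (≈23.1414) theta=1186327/5516500 (≈0.2151)
|theta_initial|=0.2000 |theta_final|=1186327/5516500 (≈0.2151) -> increased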